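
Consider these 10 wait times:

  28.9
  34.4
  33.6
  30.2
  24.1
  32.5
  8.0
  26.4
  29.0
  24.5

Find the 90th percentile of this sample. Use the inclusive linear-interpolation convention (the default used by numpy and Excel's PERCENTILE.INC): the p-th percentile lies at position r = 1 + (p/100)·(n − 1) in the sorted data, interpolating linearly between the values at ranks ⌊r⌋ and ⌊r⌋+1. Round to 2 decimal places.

33.68

Sorted: 8.0, 24.1, 24.5, 26.4, 28.9, 29.0, 30.2, 32.5, 33.6, 34.4.
n = 10.
r = 1 + (90/100)·(10 − 1) = 1 + 8.1 = 9.1.
Rank 9 is 33.6 and rank 10 is 34.4.
Interpolate: 33.6 + 0.1·(34.4 − 33.6) = 33.6 + 0.1·0.8 = 33.68.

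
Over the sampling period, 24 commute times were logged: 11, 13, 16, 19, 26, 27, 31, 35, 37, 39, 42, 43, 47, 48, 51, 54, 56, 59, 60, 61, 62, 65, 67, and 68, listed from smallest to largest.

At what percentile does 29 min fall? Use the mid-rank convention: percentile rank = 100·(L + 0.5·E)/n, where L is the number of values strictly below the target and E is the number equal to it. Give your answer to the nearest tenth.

25.0

Count below 29: L = 6; count equal: E = 0; n = 24.
Percentile rank = 100·(6 + 0.5·0)/24 = 100·6/24 = 25.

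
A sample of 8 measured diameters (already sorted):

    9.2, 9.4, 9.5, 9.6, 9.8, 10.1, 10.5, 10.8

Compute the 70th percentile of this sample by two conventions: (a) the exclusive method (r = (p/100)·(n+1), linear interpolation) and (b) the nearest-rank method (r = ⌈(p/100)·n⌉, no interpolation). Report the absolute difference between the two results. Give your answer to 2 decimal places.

n = 8.
(a) r = 6.3; between ranks 6 (10.1) and 7 (10.5): 10.22.
(b) the nearest-rank method: rank 6 → 10.1.
|10.22 − 10.1| = 0.12.

0.12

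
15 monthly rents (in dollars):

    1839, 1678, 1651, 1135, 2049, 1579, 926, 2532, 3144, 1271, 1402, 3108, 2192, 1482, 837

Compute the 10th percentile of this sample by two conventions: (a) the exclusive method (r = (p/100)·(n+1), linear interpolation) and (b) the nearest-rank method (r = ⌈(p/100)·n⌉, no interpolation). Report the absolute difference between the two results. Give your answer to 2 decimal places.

Sorted: 837, 926, 1135, 1271, 1402, 1482, 1579, 1651, 1678, 1839, 2049, 2192, 2532, 3108, 3144.
n = 15.
(a) r = 1.6; between ranks 1 (837) and 2 (926): 890.4.
(b) the nearest-rank method: rank 2 → 926.
|890.4 − 926| = 35.6.

35.60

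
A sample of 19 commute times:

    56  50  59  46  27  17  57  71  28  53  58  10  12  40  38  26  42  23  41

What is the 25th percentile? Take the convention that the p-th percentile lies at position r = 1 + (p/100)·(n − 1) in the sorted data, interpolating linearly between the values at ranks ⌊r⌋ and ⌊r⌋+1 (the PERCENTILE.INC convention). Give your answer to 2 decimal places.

Sorted: 10, 12, 17, 23, 26, 27, 28, 38, 40, 41, 42, 46, 50, 53, 56, 57, 58, 59, 71.
n = 19.
r = 1 + (25/100)·(19 − 1) = 1 + 4.5 = 5.5.
Rank 5 is 26 and rank 6 is 27.
Interpolate: 26 + 0.5·(27 − 26) = 26 + 0.5·1 = 26.5.

26.50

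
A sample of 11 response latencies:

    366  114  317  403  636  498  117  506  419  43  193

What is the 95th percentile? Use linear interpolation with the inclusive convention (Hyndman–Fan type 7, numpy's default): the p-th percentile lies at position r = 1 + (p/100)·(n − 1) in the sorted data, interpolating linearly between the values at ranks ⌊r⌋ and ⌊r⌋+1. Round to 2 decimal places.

571.00

Sorted: 43, 114, 117, 193, 317, 366, 403, 419, 498, 506, 636.
n = 11.
r = 1 + (95/100)·(11 − 1) = 1 + 9.5 = 10.5.
Rank 10 is 506 and rank 11 is 636.
Interpolate: 506 + 0.5·(636 − 506) = 506 + 0.5·130 = 571.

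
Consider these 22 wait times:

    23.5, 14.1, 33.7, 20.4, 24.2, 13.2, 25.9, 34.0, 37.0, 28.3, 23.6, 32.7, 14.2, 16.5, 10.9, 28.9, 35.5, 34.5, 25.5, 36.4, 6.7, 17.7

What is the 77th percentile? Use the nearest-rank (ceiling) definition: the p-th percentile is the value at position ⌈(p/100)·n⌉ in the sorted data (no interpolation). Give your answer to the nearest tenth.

33.7

Sorted: 6.7, 10.9, 13.2, 14.1, 14.2, 16.5, 17.7, 20.4, 23.5, 23.6, 24.2, 25.5, 25.9, 28.3, 28.9, 32.7, 33.7, 34.0, 34.5, 35.5, 36.4, 37.0.
n = 22.
Position = ⌈77/100 · 22⌉ = ⌈16.94⌉ = 17.
The value at rank 17 is 33.7.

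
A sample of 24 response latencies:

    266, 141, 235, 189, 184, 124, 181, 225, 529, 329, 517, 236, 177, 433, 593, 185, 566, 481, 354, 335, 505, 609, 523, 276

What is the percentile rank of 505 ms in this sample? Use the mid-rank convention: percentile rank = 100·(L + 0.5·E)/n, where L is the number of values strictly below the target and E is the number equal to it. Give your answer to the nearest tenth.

72.9

Sorted: 124, 141, 177, 181, 184, 185, 189, 225, 235, 236, 266, 276, 329, 335, 354, 433, 481, 505, 517, 523, 529, 566, 593, 609.
Count below 505: L = 17; count equal: E = 1; n = 24.
Percentile rank = 100·(17 + 0.5·1)/24 = 100·17.5/24 = 72.92.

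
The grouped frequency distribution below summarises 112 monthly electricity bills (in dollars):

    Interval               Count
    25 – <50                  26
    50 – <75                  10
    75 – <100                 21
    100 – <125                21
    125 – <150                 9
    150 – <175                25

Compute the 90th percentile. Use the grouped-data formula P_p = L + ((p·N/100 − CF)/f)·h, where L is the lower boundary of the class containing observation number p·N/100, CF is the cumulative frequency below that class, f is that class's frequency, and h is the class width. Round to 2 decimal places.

N = 112; target position k = 90/100 · 112 = 100.8.
Cumulative frequencies: 26, 36, 57, 78, 87, 112.
Observation 100.8 falls in the class 150 – <175.
L = 150, CF = 87, f = 25, h = 25.
P90 = 150 + ((100.8 − 87)/25)·25 = 150 + 13.8 = 163.8.

163.80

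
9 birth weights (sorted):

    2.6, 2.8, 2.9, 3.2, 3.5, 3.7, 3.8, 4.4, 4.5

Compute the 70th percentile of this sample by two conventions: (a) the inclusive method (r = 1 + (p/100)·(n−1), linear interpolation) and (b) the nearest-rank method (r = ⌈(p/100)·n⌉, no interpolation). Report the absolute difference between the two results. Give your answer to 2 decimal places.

n = 9.
(a) r = 6.6; between ranks 6 (3.7) and 7 (3.8): 3.76.
(b) the nearest-rank method: rank 7 → 3.8.
|3.76 − 3.8| = 0.04.

0.04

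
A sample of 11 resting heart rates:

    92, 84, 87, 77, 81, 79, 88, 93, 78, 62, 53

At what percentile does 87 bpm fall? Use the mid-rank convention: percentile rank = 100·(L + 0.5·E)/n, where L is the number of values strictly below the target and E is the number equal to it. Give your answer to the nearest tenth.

Sorted: 53, 62, 77, 78, 79, 81, 84, 87, 88, 92, 93.
Count below 87: L = 7; count equal: E = 1; n = 11.
Percentile rank = 100·(7 + 0.5·1)/11 = 100·7.5/11 = 68.18.

68.2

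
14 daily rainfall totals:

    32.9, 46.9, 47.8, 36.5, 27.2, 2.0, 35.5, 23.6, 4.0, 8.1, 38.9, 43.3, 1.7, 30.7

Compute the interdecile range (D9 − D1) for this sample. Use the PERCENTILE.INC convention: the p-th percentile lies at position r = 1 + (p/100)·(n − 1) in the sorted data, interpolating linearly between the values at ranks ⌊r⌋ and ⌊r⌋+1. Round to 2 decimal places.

43.22

Sorted: 1.7, 2.0, 4.0, 8.1, 23.6, 27.2, 30.7, 32.9, 35.5, 36.5, 38.9, 43.3, 46.9, 47.8.
n = 14.
P10: r = 2.3; ranks 2–3 are 2.0, 4.0; interpolating gives 2.6.
P90: r = 12.7; ranks 12–13 are 43.3, 46.9; interpolating gives 45.82.
Difference: 45.82 − 2.6 = 43.22.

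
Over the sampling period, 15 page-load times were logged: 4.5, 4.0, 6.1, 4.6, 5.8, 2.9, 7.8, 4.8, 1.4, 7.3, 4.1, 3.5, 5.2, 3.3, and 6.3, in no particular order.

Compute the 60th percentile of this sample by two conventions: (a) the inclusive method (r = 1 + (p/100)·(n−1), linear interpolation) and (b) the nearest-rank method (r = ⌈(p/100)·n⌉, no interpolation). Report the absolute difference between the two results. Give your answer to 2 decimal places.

Sorted: 1.4, 2.9, 3.3, 3.5, 4.0, 4.1, 4.5, 4.6, 4.8, 5.2, 5.8, 6.1, 6.3, 7.3, 7.8.
n = 15.
(a) r = 9.4; between ranks 9 (4.8) and 10 (5.2): 4.96.
(b) the nearest-rank method: rank 9 → 4.8.
|4.96 − 4.8| = 0.16.

0.16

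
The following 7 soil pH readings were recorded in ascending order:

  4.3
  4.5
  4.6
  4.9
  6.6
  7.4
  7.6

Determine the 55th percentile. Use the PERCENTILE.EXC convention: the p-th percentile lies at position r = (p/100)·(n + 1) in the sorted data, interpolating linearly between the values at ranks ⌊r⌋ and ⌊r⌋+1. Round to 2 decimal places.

n = 7.
r = (55/100)·(7 + 1) = 4.4.
Rank 4 is 4.9 and rank 5 is 6.6.
Interpolate: 4.9 + 0.4·(6.6 − 4.9) = 4.9 + 0.4·1.7 = 5.58.

5.58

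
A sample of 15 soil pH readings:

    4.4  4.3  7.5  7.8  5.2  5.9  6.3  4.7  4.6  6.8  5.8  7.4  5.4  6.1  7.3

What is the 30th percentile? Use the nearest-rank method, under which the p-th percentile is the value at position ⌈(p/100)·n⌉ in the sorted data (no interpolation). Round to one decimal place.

5.2

Sorted: 4.3, 4.4, 4.6, 4.7, 5.2, 5.4, 5.8, 5.9, 6.1, 6.3, 6.8, 7.3, 7.4, 7.5, 7.8.
n = 15.
Position = ⌈30/100 · 15⌉ = ⌈4.5⌉ = 5.
The value at rank 5 is 5.2.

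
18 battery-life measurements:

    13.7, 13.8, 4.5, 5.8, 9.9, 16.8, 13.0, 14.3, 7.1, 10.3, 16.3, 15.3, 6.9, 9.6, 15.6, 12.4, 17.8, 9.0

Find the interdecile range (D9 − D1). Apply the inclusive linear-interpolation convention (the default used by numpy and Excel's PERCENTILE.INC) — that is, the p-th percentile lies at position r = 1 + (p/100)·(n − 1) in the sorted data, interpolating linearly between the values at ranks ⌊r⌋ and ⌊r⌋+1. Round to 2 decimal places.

Sorted: 4.5, 5.8, 6.9, 7.1, 9.0, 9.6, 9.9, 10.3, 12.4, 13.0, 13.7, 13.8, 14.3, 15.3, 15.6, 16.3, 16.8, 17.8.
n = 18.
P10: r = 2.7; ranks 2–3 are 5.8, 6.9; interpolating gives 6.57.
P90: r = 16.3; ranks 16–17 are 16.3, 16.8; interpolating gives 16.45.
Difference: 16.45 − 6.57 = 9.88.

9.88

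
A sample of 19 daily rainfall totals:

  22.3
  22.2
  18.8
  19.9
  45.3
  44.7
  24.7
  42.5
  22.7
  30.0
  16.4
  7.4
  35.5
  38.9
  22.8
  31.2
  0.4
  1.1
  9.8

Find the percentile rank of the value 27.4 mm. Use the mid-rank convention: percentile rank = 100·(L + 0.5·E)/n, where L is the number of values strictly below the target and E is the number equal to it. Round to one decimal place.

63.2

Sorted: 0.4, 1.1, 7.4, 9.8, 16.4, 18.8, 19.9, 22.2, 22.3, 22.7, 22.8, 24.7, 30.0, 31.2, 35.5, 38.9, 42.5, 44.7, 45.3.
Count below 27.4: L = 12; count equal: E = 0; n = 19.
Percentile rank = 100·(12 + 0.5·0)/19 = 100·12/19 = 63.16.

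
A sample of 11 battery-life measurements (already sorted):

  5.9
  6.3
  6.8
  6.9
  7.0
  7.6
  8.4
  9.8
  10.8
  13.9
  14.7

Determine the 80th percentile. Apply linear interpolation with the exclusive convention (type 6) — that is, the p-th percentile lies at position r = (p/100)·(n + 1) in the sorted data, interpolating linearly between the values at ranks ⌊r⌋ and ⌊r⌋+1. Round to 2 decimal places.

n = 11.
r = (80/100)·(11 + 1) = 9.6.
Rank 9 is 10.8 and rank 10 is 13.9.
Interpolate: 10.8 + 0.6·(13.9 − 10.8) = 10.8 + 0.6·3.1 = 12.66.

12.66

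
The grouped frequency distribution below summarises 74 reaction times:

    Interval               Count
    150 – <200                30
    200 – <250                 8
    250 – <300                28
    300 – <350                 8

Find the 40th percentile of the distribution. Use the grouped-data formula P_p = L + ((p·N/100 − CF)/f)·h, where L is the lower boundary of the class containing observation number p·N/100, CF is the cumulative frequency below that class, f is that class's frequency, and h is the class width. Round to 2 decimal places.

199.33

N = 74; target position k = 40/100 · 74 = 29.6.
Cumulative frequencies: 30, 38, 66, 74.
Observation 29.6 falls in the class 150 – <200.
L = 150, CF = 0, f = 30, h = 50.
P40 = 150 + ((29.6 − 0)/30)·50 = 150 + 49.3333 = 199.333.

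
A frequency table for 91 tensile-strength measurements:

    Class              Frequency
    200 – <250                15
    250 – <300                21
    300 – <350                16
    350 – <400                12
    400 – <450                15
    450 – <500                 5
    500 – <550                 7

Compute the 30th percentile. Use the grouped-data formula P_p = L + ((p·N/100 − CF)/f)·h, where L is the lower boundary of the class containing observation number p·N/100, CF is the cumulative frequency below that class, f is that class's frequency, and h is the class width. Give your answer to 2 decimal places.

N = 91; target position k = 30/100 · 91 = 27.3.
Cumulative frequencies: 15, 36, 52, 64, 79, 84, 91.
Observation 27.3 falls in the class 250 – <300.
L = 250, CF = 15, f = 21, h = 50.
P30 = 250 + ((27.3 − 15)/21)·50 = 250 + 29.2857 = 279.286.

279.29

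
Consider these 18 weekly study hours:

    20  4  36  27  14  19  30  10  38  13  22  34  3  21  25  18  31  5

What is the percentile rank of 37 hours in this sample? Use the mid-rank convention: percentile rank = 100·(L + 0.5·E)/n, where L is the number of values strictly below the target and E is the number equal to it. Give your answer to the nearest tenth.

94.4

Sorted: 3, 4, 5, 10, 13, 14, 18, 19, 20, 21, 22, 25, 27, 30, 31, 34, 36, 38.
Count below 37: L = 17; count equal: E = 0; n = 18.
Percentile rank = 100·(17 + 0.5·0)/18 = 100·17/18 = 94.44.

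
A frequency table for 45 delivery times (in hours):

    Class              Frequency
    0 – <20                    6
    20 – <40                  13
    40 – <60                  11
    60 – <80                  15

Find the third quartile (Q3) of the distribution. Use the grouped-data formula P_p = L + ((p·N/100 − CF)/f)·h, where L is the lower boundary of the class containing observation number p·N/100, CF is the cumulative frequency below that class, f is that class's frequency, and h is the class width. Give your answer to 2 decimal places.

65.00

N = 45; target position k = 75/100 · 45 = 33.75.
Cumulative frequencies: 6, 19, 30, 45.
Observation 33.75 falls in the class 60 – <80.
L = 60, CF = 30, f = 15, h = 20.
P75 = 60 + ((33.75 − 30)/15)·20 = 60 + 5 = 65.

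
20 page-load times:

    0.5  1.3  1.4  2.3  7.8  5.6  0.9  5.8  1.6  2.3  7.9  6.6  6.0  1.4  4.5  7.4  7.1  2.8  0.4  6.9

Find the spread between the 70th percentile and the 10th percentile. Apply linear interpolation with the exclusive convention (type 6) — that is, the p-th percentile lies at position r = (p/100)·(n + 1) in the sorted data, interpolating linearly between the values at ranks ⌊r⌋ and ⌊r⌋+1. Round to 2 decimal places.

Sorted: 0.4, 0.5, 0.9, 1.3, 1.4, 1.4, 1.6, 2.3, 2.3, 2.8, 4.5, 5.6, 5.8, 6.0, 6.6, 6.9, 7.1, 7.4, 7.8, 7.9.
n = 20.
P10: r = 2.1; ranks 2–3 are 0.5, 0.9; interpolating gives 0.54.
P70: r = 14.7; ranks 14–15 are 6.0, 6.6; interpolating gives 6.42.
Difference: 6.42 − 0.54 = 5.88.

5.88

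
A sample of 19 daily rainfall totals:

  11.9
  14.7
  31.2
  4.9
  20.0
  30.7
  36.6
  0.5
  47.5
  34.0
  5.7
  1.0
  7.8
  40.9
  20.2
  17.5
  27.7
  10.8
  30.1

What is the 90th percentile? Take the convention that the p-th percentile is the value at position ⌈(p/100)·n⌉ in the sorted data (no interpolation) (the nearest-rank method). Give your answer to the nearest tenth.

40.9

Sorted: 0.5, 1.0, 4.9, 5.7, 7.8, 10.8, 11.9, 14.7, 17.5, 20.0, 20.2, 27.7, 30.1, 30.7, 31.2, 34.0, 36.6, 40.9, 47.5.
n = 19.
Position = ⌈90/100 · 19⌉ = ⌈17.1⌉ = 18.
The value at rank 18 is 40.9.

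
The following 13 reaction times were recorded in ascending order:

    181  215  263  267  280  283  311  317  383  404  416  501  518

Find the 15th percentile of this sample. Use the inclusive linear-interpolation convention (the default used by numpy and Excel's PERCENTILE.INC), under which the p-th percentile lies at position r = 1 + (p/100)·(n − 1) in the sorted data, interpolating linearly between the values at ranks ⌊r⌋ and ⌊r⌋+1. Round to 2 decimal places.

n = 13.
r = 1 + (15/100)·(13 − 1) = 1 + 1.8 = 2.8.
Rank 2 is 215 and rank 3 is 263.
Interpolate: 215 + 0.8·(263 − 215) = 215 + 0.8·48 = 253.4.

253.40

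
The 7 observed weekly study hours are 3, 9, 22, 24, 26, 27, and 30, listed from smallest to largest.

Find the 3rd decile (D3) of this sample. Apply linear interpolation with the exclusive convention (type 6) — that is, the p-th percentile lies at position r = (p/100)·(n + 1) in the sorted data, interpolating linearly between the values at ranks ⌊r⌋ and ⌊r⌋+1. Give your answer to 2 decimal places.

14.20

n = 7.
r = (30/100)·(7 + 1) = 2.4.
Rank 2 is 9 and rank 3 is 22.
Interpolate: 9 + 0.4·(22 − 9) = 9 + 0.4·13 = 14.2.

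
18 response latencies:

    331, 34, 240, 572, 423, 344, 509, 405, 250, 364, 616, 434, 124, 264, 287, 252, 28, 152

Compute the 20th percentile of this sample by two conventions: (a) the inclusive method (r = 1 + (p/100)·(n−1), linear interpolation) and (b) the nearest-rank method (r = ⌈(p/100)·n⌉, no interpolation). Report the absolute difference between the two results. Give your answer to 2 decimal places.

Sorted: 28, 34, 124, 152, 240, 250, 252, 264, 287, 331, 344, 364, 405, 423, 434, 509, 572, 616.
n = 18.
(a) r = 4.4; between ranks 4 (152) and 5 (240): 187.2.
(b) the nearest-rank method: rank 4 → 152.
|187.2 − 152| = 35.2.

35.20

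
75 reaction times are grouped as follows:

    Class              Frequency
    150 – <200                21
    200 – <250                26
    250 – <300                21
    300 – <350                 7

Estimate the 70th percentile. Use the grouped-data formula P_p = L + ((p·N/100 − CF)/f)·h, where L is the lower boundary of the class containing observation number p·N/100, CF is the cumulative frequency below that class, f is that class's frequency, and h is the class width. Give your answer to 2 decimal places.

N = 75; target position k = 70/100 · 75 = 52.5.
Cumulative frequencies: 21, 47, 68, 75.
Observation 52.5 falls in the class 250 – <300.
L = 250, CF = 47, f = 21, h = 50.
P70 = 250 + ((52.5 − 47)/21)·50 = 250 + 13.0952 = 263.095.

263.10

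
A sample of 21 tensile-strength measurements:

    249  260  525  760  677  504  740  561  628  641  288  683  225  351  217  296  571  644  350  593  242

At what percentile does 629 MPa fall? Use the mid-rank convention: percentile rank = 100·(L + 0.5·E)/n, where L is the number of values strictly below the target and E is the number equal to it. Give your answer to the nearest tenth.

Sorted: 217, 225, 242, 249, 260, 288, 296, 350, 351, 504, 525, 561, 571, 593, 628, 641, 644, 677, 683, 740, 760.
Count below 629: L = 15; count equal: E = 0; n = 21.
Percentile rank = 100·(15 + 0.5·0)/21 = 100·15/21 = 71.43.

71.4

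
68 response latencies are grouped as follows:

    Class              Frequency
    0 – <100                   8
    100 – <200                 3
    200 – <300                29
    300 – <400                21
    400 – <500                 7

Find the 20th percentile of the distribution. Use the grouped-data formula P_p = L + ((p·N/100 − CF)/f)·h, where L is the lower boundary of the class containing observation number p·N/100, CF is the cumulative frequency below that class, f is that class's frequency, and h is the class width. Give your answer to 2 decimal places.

N = 68; target position k = 20/100 · 68 = 13.6.
Cumulative frequencies: 8, 11, 40, 61, 68.
Observation 13.6 falls in the class 200 – <300.
L = 200, CF = 11, f = 29, h = 100.
P20 = 200 + ((13.6 − 11)/29)·100 = 200 + 8.96552 = 208.966.

208.97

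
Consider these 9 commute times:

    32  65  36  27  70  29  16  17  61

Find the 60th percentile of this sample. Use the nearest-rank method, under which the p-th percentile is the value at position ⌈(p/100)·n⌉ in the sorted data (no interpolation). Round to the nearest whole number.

36

Sorted: 16, 17, 27, 29, 32, 36, 61, 65, 70.
n = 9.
Position = ⌈60/100 · 9⌉ = ⌈5.4⌉ = 6.
The value at rank 6 is 36.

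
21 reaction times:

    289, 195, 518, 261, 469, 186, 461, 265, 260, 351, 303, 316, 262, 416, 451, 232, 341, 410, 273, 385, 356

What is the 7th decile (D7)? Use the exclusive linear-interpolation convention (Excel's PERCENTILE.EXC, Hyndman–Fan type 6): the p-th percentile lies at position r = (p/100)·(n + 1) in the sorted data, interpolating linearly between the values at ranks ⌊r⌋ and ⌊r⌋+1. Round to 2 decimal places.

395.00

Sorted: 186, 195, 232, 260, 261, 262, 265, 273, 289, 303, 316, 341, 351, 356, 385, 410, 416, 451, 461, 469, 518.
n = 21.
r = (70/100)·(21 + 1) = 15.4.
Rank 15 is 385 and rank 16 is 410.
Interpolate: 385 + 0.4·(410 − 385) = 385 + 0.4·25 = 395.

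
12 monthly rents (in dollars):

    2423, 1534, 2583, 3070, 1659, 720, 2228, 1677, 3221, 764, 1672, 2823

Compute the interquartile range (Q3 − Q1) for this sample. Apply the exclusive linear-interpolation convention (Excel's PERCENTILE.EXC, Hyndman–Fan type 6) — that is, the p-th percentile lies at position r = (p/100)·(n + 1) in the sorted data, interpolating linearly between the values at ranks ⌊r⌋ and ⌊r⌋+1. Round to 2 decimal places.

1197.75

Sorted: 720, 764, 1534, 1659, 1672, 1677, 2228, 2423, 2583, 2823, 3070, 3221.
n = 12.
P25: r = 3.25; ranks 3–4 are 1534, 1659; interpolating gives 1565.25.
P75: r = 9.75; ranks 9–10 are 2583, 2823; interpolating gives 2763.
Difference: 2763 − 1565.25 = 1197.75.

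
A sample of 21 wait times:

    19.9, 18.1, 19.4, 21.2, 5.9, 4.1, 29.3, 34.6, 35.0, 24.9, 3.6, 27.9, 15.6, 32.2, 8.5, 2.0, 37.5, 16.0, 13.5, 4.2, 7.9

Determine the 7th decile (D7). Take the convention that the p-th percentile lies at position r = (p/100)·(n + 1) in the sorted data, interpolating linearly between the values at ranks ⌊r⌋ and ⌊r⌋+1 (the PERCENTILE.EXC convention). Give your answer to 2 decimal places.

Sorted: 2.0, 3.6, 4.1, 4.2, 5.9, 7.9, 8.5, 13.5, 15.6, 16.0, 18.1, 19.4, 19.9, 21.2, 24.9, 27.9, 29.3, 32.2, 34.6, 35.0, 37.5.
n = 21.
r = (70/100)·(21 + 1) = 15.4.
Rank 15 is 24.9 and rank 16 is 27.9.
Interpolate: 24.9 + 0.4·(27.9 − 24.9) = 24.9 + 0.4·3 = 26.1.

26.10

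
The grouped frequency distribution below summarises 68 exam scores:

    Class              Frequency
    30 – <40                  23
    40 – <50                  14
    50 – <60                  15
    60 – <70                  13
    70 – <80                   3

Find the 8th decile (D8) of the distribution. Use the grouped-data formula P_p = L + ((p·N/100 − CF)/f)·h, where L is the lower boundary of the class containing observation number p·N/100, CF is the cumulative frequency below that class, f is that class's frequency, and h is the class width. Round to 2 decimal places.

N = 68; target position k = 80/100 · 68 = 54.4.
Cumulative frequencies: 23, 37, 52, 65, 68.
Observation 54.4 falls in the class 60 – <70.
L = 60, CF = 52, f = 13, h = 10.
P80 = 60 + ((54.4 − 52)/13)·10 = 60 + 1.84615 = 61.8462.

61.85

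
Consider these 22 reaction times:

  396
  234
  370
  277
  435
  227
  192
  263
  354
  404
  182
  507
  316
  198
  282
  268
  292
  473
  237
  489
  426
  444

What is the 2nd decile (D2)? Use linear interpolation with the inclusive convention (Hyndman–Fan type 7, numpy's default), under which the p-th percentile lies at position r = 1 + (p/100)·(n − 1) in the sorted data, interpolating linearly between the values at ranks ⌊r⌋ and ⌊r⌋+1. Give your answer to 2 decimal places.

Sorted: 182, 192, 198, 227, 234, 237, 263, 268, 277, 282, 292, 316, 354, 370, 396, 404, 426, 435, 444, 473, 489, 507.
n = 22.
r = 1 + (20/100)·(22 − 1) = 1 + 4.2 = 5.2.
Rank 5 is 234 and rank 6 is 237.
Interpolate: 234 + 0.2·(237 − 234) = 234 + 0.2·3 = 234.6.

234.60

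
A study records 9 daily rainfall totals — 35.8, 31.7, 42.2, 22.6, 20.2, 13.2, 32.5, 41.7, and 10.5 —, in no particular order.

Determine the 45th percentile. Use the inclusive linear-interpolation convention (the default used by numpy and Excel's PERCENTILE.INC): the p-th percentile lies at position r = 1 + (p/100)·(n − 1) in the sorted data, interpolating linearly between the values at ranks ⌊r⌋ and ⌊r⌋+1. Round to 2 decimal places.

Sorted: 10.5, 13.2, 20.2, 22.6, 31.7, 32.5, 35.8, 41.7, 42.2.
n = 9.
r = 1 + (45/100)·(9 − 1) = 1 + 3.6 = 4.6.
Rank 4 is 22.6 and rank 5 is 31.7.
Interpolate: 22.6 + 0.6·(31.7 − 22.6) = 22.6 + 0.6·9.1 = 28.06.

28.06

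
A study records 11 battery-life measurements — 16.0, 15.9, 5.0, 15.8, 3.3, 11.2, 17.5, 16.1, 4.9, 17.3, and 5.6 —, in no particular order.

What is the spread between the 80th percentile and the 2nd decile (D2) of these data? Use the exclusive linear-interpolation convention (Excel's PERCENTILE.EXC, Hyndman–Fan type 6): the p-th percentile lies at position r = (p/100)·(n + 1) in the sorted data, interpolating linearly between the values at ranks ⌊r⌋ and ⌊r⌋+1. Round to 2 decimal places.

11.88

Sorted: 3.3, 4.9, 5.0, 5.6, 11.2, 15.8, 15.9, 16.0, 16.1, 17.3, 17.5.
n = 11.
P20: r = 2.4; ranks 2–3 are 4.9, 5.0; interpolating gives 4.94.
P80: r = 9.6; ranks 9–10 are 16.1, 17.3; interpolating gives 16.82.
Difference: 16.82 − 4.94 = 11.88.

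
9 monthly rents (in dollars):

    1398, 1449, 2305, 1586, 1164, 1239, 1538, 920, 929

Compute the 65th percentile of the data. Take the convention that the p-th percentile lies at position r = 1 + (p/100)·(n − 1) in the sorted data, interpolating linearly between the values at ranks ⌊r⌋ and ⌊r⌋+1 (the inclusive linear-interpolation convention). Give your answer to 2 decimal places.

Sorted: 920, 929, 1164, 1239, 1398, 1449, 1538, 1586, 2305.
n = 9.
r = 1 + (65/100)·(9 − 1) = 1 + 5.2 = 6.2.
Rank 6 is 1449 and rank 7 is 1538.
Interpolate: 1449 + 0.2·(1538 − 1449) = 1449 + 0.2·89 = 1466.8.

1466.80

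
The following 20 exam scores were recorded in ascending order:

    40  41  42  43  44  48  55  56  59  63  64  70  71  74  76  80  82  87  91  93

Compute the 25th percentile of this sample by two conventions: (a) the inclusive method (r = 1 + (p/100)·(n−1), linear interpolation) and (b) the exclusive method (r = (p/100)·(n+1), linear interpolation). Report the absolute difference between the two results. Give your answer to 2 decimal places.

2.00

n = 20.
(a) r = 5.75; between ranks 5 (44) and 6 (48): 47.
(b) r = 5.25; between ranks 5 (44) and 6 (48): 45.
|47 − 45| = 2.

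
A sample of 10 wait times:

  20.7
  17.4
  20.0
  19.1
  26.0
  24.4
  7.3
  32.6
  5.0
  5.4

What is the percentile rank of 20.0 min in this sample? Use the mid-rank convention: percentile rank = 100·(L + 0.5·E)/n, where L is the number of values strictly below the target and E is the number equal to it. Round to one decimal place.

Sorted: 5.0, 5.4, 7.3, 17.4, 19.1, 20.0, 20.7, 24.4, 26.0, 32.6.
Count below 20.0: L = 5; count equal: E = 1; n = 10.
Percentile rank = 100·(5 + 0.5·1)/10 = 100·5.5/10 = 55.

55.0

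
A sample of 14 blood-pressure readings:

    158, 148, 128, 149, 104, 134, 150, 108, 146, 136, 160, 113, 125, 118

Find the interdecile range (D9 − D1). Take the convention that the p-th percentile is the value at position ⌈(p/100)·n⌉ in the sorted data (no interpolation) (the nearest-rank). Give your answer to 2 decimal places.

50.00

Sorted: 104, 108, 113, 118, 125, 128, 134, 136, 146, 148, 149, 150, 158, 160.
n = 14.
P10: rank ⌈10/100·14⌉ = 2 → 108.
P90: rank ⌈90/100·14⌉ = 13 → 158.
Difference: 158 − 108 = 50.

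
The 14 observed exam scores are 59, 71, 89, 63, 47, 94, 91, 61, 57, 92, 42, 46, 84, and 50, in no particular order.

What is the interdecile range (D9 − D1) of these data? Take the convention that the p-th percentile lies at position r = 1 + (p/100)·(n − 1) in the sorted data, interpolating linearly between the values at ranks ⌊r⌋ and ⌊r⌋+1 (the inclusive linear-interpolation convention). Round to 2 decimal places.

45.40

Sorted: 42, 46, 47, 50, 57, 59, 61, 63, 71, 84, 89, 91, 92, 94.
n = 14.
P10: r = 2.3; ranks 2–3 are 46, 47; interpolating gives 46.3.
P90: r = 12.7; ranks 12–13 are 91, 92; interpolating gives 91.7.
Difference: 91.7 − 46.3 = 45.4.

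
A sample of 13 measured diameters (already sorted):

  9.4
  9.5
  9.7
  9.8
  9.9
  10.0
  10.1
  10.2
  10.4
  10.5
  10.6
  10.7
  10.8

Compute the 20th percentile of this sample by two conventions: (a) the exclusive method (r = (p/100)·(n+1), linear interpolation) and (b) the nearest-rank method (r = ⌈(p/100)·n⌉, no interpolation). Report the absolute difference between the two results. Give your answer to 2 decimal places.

0.04

n = 13.
(a) r = 2.8; between ranks 2 (9.5) and 3 (9.7): 9.66.
(b) the nearest-rank method: rank 3 → 9.7.
|9.66 − 9.7| = 0.04.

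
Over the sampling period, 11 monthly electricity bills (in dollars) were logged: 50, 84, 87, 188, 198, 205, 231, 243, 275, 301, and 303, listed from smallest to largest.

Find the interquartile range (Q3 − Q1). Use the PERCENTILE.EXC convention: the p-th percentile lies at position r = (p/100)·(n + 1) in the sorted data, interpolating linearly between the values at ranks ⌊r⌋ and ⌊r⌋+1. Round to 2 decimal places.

188.00

n = 11.
P25: r = 3 (integer) → 87.
P75: r = 9 (integer) → 275.
Difference: 275 − 87 = 188.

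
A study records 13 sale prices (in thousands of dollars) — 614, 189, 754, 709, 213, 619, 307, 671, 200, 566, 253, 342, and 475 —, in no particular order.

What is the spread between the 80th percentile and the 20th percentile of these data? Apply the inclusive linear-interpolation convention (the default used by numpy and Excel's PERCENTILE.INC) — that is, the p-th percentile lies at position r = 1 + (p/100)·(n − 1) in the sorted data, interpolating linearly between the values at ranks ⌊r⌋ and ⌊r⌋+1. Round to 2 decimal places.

Sorted: 189, 200, 213, 253, 307, 342, 475, 566, 614, 619, 671, 709, 754.
n = 13.
P20: r = 3.4; ranks 3–4 are 213, 253; interpolating gives 229.
P80: r = 10.6; ranks 10–11 are 619, 671; interpolating gives 650.2.
Difference: 650.2 − 229 = 421.2.

421.20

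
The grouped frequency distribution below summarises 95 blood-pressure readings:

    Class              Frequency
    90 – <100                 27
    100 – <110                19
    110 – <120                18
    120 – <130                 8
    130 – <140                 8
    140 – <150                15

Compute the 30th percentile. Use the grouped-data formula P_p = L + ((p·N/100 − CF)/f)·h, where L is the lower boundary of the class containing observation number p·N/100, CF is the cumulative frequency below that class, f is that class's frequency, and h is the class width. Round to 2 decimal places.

100.79

N = 95; target position k = 30/100 · 95 = 28.5.
Cumulative frequencies: 27, 46, 64, 72, 80, 95.
Observation 28.5 falls in the class 100 – <110.
L = 100, CF = 27, f = 19, h = 10.
P30 = 100 + ((28.5 − 27)/19)·10 = 100 + 0.789474 = 100.789.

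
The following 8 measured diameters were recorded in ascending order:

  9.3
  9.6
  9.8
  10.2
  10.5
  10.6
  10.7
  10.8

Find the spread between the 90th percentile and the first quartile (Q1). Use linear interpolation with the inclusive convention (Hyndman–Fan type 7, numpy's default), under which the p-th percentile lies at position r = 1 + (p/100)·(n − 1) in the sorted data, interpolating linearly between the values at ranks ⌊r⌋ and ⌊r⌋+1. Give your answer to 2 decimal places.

n = 8.
P25: r = 2.75; ranks 2–3 are 9.6, 9.8; interpolating gives 9.75.
P90: r = 7.3; ranks 7–8 are 10.7, 10.8; interpolating gives 10.73.
Difference: 10.73 − 9.75 = 0.98.

0.98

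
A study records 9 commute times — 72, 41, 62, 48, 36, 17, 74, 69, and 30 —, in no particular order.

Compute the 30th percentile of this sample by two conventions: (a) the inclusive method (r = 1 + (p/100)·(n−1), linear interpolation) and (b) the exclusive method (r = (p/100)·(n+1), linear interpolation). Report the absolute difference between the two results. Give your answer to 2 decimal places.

2.00

Sorted: 17, 30, 36, 41, 48, 62, 69, 72, 74.
n = 9.
(a) r = 3.4; between ranks 3 (36) and 4 (41): 38.
(b) r = 3 → value at rank 3 = 36.
|38 − 36| = 2.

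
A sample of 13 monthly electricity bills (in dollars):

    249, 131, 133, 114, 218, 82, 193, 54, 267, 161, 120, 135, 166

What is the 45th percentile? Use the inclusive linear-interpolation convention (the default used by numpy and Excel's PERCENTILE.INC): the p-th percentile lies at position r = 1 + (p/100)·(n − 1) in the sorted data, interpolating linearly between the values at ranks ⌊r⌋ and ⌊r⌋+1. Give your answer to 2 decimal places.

133.80

Sorted: 54, 82, 114, 120, 131, 133, 135, 161, 166, 193, 218, 249, 267.
n = 13.
r = 1 + (45/100)·(13 − 1) = 1 + 5.4 = 6.4.
Rank 6 is 133 and rank 7 is 135.
Interpolate: 133 + 0.4·(135 − 133) = 133 + 0.4·2 = 133.8.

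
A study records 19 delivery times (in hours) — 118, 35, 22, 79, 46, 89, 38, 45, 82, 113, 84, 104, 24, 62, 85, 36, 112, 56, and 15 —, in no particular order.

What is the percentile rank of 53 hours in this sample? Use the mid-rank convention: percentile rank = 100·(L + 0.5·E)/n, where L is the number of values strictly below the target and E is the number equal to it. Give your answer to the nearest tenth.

42.1

Sorted: 15, 22, 24, 35, 36, 38, 45, 46, 56, 62, 79, 82, 84, 85, 89, 104, 112, 113, 118.
Count below 53: L = 8; count equal: E = 0; n = 19.
Percentile rank = 100·(8 + 0.5·0)/19 = 100·8/19 = 42.11.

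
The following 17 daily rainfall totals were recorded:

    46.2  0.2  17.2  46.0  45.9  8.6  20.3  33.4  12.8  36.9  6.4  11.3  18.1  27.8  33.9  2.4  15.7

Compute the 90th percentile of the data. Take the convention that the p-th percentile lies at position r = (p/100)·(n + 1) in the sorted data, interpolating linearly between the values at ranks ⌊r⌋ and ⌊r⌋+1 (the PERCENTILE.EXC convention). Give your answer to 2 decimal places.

46.04

Sorted: 0.2, 2.4, 6.4, 8.6, 11.3, 12.8, 15.7, 17.2, 18.1, 20.3, 27.8, 33.4, 33.9, 36.9, 45.9, 46.0, 46.2.
n = 17.
r = (90/100)·(17 + 1) = 16.2.
Rank 16 is 46.0 and rank 17 is 46.2.
Interpolate: 46.0 + 0.2·(46.2 − 46.0) = 46.0 + 0.2·0.2 = 46.04.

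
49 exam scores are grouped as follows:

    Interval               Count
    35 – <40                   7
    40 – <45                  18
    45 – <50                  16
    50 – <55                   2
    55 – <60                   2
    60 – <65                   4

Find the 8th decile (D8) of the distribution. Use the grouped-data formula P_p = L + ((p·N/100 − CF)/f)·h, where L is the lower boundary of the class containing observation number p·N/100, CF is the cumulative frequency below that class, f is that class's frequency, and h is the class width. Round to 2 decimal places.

49.44

N = 49; target position k = 80/100 · 49 = 39.2.
Cumulative frequencies: 7, 25, 41, 43, 45, 49.
Observation 39.2 falls in the class 45 – <50.
L = 45, CF = 25, f = 16, h = 5.
P80 = 45 + ((39.2 − 25)/16)·5 = 45 + 4.4375 = 49.4375.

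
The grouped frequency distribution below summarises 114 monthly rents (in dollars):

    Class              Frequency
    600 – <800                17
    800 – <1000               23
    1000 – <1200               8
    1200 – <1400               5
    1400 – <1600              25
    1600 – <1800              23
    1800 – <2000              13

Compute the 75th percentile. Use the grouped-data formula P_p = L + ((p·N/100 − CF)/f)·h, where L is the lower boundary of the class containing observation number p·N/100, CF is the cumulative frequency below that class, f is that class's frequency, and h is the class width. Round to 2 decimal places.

1665.22

N = 114; target position k = 75/100 · 114 = 85.5.
Cumulative frequencies: 17, 40, 48, 53, 78, 101, 114.
Observation 85.5 falls in the class 1600 – <1800.
L = 1600, CF = 78, f = 23, h = 200.
P75 = 1600 + ((85.5 − 78)/23)·200 = 1600 + 65.2174 = 1665.22.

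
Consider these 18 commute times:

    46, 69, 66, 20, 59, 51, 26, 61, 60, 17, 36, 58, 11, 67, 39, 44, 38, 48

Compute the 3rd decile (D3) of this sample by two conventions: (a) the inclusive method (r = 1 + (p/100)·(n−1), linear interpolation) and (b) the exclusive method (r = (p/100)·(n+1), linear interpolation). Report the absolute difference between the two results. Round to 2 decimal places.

Sorted: 11, 17, 20, 26, 36, 38, 39, 44, 46, 48, 51, 58, 59, 60, 61, 66, 67, 69.
n = 18.
(a) r = 6.1; between ranks 6 (38) and 7 (39): 38.1.
(b) r = 5.7; between ranks 5 (36) and 6 (38): 37.4.
|38.1 − 37.4| = 0.7.

0.70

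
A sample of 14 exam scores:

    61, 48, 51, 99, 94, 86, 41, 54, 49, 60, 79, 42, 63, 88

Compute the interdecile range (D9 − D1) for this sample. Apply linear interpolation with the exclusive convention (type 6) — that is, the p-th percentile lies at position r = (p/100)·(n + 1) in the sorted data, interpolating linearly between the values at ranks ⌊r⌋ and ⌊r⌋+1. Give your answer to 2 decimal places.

55.00

Sorted: 41, 42, 48, 49, 51, 54, 60, 61, 63, 79, 86, 88, 94, 99.
n = 14.
P10: r = 1.5; ranks 1–2 are 41, 42; interpolating gives 41.5.
P90: r = 13.5; ranks 13–14 are 94, 99; interpolating gives 96.5.
Difference: 96.5 − 41.5 = 55.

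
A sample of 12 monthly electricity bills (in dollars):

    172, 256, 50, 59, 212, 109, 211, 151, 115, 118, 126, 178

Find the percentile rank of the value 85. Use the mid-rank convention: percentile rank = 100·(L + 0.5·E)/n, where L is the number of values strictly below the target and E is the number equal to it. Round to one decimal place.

Sorted: 50, 59, 109, 115, 118, 126, 151, 172, 178, 211, 212, 256.
Count below 85: L = 2; count equal: E = 0; n = 12.
Percentile rank = 100·(2 + 0.5·0)/12 = 100·2/12 = 16.67.

16.7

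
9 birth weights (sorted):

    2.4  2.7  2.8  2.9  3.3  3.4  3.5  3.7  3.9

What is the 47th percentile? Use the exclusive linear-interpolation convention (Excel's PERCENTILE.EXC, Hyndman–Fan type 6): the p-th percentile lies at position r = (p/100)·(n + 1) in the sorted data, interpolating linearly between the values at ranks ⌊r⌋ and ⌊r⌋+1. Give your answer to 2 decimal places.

3.18

n = 9.
r = (47/100)·(9 + 1) = 4.7.
Rank 4 is 2.9 and rank 5 is 3.3.
Interpolate: 2.9 + 0.7·(3.3 − 2.9) = 2.9 + 0.7·0.4 = 3.18.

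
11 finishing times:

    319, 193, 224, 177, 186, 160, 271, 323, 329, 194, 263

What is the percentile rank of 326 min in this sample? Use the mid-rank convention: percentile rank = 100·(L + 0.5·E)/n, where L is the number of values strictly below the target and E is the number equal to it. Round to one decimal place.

90.9

Sorted: 160, 177, 186, 193, 194, 224, 263, 271, 319, 323, 329.
Count below 326: L = 10; count equal: E = 0; n = 11.
Percentile rank = 100·(10 + 0.5·0)/11 = 100·10/11 = 90.91.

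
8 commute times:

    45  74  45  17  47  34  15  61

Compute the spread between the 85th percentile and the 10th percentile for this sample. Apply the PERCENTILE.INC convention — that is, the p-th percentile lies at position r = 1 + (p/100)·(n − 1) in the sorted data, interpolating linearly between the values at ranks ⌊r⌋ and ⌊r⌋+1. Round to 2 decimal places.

43.90

Sorted: 15, 17, 34, 45, 45, 47, 61, 74.
n = 8.
P10: r = 1.7; ranks 1–2 are 15, 17; interpolating gives 16.4.
P85: r = 6.95; ranks 6–7 are 47, 61; interpolating gives 60.3.
Difference: 60.3 − 16.4 = 43.9.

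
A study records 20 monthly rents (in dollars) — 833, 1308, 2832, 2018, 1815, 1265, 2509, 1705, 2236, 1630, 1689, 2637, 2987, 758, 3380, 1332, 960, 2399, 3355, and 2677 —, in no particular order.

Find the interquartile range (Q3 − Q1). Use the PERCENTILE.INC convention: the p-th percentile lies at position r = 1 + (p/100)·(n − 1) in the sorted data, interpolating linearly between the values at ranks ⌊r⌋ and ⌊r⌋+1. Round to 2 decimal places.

1321.00

Sorted: 758, 833, 960, 1265, 1308, 1332, 1630, 1689, 1705, 1815, 2018, 2236, 2399, 2509, 2637, 2677, 2832, 2987, 3355, 3380.
n = 20.
P25: r = 5.75; ranks 5–6 are 1308, 1332; interpolating gives 1326.
P75: r = 15.25; ranks 15–16 are 2637, 2677; interpolating gives 2647.
Difference: 2647 − 1326 = 1321.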